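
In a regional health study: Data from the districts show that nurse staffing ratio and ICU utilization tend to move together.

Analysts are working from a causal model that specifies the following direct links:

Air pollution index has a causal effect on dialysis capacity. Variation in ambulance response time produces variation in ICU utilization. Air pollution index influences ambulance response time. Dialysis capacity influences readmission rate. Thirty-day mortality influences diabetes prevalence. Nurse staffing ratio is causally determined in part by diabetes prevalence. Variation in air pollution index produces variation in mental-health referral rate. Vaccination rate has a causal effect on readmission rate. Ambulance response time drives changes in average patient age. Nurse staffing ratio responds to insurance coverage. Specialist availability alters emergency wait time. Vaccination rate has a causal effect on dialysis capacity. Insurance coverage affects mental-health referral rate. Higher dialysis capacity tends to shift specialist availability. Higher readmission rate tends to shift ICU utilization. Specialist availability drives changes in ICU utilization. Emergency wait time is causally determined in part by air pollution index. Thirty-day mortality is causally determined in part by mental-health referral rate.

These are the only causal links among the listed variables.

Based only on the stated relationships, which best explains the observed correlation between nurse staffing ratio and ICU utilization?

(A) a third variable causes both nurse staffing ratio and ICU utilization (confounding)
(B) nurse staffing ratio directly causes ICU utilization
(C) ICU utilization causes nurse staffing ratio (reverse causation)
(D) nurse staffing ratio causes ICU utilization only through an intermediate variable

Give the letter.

A

Air pollution index causes nurse staffing ratio (air pollution index → mental-health referral rate → thirty-day mortality → diabetes prevalence → nurse staffing ratio) and ICU utilization (air pollution index → ambulance response time → ICU utilization) — a common cause creating the correlation.
There is no stated path from nurse staffing ratio to ICU utilization or from ICU utilization to nurse staffing ratio, so neither direct nor reverse causation applies.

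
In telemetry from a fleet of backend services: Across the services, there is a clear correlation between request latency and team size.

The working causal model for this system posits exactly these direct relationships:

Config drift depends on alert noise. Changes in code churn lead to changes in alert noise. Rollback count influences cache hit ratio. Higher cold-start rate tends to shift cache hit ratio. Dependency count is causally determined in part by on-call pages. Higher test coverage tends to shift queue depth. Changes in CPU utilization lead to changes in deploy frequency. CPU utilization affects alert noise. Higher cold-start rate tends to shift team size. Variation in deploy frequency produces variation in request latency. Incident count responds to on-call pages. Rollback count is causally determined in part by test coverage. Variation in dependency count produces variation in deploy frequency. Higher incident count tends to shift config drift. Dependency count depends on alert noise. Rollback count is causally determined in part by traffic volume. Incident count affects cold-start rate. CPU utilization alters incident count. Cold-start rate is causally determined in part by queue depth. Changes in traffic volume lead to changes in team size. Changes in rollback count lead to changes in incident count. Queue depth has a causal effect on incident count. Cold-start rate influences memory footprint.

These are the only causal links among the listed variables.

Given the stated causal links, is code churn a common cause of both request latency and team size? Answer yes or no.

no

Code churn has no stated causal path to team size. A confounder must cause both variables, so code churn does not qualify.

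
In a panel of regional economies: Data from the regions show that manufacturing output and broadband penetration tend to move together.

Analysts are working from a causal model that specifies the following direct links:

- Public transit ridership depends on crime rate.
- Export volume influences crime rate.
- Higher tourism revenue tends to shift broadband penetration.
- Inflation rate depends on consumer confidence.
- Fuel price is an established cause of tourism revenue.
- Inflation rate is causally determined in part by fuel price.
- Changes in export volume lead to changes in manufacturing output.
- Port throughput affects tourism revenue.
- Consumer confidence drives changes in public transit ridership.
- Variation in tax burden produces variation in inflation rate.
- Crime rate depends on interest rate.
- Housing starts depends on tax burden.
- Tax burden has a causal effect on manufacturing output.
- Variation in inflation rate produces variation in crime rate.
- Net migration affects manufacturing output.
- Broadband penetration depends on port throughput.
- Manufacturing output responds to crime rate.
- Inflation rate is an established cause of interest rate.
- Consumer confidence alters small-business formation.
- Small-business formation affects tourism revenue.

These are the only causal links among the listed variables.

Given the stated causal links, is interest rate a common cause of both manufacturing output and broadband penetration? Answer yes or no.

no

Interest rate has no stated causal path to broadband penetration. A confounder must cause both variables, so interest rate does not qualify.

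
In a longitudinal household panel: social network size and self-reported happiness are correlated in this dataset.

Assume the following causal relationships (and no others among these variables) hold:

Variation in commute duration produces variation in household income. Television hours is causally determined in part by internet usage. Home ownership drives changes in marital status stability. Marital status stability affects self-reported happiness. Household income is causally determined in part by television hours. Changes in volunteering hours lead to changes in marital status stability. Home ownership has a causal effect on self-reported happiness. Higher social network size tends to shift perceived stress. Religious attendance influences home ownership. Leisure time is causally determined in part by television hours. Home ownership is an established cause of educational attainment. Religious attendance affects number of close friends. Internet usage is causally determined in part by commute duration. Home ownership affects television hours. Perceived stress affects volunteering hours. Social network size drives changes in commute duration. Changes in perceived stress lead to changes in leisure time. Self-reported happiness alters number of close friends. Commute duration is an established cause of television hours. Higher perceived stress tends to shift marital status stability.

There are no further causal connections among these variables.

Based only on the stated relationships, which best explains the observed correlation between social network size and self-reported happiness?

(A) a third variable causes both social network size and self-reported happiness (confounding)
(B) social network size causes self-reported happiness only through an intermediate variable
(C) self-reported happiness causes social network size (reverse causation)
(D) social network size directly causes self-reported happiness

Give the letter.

Social network size reaches self-reported happiness through social network size → perceived stress → marital status stability → self-reported happiness — an indirect causal chain with no direct social network size → self-reported happiness link. No variable causes both social network size and self-reported happiness, so confounding is ruled out; the effect is mediated.

B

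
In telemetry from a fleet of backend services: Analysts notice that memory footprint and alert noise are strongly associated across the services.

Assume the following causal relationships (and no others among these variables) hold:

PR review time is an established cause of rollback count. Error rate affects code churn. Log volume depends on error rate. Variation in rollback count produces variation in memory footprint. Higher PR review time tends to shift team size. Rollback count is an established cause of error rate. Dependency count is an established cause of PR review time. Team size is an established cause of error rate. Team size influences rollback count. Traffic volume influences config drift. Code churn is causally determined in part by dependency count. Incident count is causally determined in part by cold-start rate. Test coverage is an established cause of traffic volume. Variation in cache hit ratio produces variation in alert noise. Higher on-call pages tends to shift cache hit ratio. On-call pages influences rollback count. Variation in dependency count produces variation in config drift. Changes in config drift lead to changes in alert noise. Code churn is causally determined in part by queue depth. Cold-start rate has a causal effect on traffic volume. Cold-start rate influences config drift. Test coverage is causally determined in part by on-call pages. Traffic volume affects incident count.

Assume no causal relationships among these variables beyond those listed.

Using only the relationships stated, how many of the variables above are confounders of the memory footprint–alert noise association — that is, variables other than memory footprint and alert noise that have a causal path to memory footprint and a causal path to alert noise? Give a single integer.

The common causes are: dependency count (to memory footprint via dependency count → PR review time → rollback count → memory footprint; to alert noise via dependency count → config drift → alert noise); on-call pages (to memory footprint via on-call pages → rollback count → memory footprint; to alert noise via on-call pages → cache hit ratio → alert noise).
Every other variable lacks a causal path to at least one of memory footprint and alert noise.

2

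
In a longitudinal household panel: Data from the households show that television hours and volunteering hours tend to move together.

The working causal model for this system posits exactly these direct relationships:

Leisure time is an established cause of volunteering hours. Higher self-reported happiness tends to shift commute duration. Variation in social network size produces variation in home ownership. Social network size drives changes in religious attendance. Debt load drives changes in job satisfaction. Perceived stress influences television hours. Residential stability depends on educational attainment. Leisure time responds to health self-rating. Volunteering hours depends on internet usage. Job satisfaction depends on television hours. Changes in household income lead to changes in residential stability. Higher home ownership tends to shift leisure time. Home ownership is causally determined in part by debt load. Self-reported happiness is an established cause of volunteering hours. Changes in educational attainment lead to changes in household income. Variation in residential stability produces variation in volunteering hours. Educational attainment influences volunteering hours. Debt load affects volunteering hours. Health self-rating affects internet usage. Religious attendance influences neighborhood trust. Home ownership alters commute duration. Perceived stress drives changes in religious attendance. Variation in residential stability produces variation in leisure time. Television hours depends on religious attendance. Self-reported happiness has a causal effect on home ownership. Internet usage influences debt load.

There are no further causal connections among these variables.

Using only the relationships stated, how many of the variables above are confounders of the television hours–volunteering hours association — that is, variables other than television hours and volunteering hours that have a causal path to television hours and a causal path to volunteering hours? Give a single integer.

The common causes are: social network size (to television hours via social network size → religious attendance → television hours; to volunteering hours via social network size → home ownership → leisure time → volunteering hours).
Every other variable lacks a causal path to at least one of television hours and volunteering hours.

1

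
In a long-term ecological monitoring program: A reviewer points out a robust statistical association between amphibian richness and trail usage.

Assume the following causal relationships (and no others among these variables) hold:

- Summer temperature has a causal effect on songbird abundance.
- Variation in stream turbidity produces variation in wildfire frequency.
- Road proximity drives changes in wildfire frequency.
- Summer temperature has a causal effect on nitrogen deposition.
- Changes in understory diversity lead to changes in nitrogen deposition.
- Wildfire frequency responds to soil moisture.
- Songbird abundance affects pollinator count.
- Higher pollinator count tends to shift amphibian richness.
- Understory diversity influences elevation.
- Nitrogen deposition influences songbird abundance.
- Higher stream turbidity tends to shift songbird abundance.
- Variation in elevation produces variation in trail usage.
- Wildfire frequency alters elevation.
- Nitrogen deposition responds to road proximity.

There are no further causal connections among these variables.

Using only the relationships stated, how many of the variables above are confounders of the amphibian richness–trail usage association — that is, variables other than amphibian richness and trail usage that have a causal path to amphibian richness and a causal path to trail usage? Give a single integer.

3

The common causes are: road proximity (to amphibian richness via road proximity → nitrogen deposition → songbird abundance → pollinator count → amphibian richness; to trail usage via road proximity → wildfire frequency → elevation → trail usage); stream turbidity (to amphibian richness via stream turbidity → songbird abundance → pollinator count → amphibian richness; to trail usage via stream turbidity → wildfire frequency → elevation → trail usage); understory diversity (to amphibian richness via understory diversity → nitrogen deposition → songbird abundance → pollinator count → amphibian richness; to trail usage via understory diversity → elevation → trail usage).
Every other variable lacks a causal path to at least one of amphibian richness and trail usage.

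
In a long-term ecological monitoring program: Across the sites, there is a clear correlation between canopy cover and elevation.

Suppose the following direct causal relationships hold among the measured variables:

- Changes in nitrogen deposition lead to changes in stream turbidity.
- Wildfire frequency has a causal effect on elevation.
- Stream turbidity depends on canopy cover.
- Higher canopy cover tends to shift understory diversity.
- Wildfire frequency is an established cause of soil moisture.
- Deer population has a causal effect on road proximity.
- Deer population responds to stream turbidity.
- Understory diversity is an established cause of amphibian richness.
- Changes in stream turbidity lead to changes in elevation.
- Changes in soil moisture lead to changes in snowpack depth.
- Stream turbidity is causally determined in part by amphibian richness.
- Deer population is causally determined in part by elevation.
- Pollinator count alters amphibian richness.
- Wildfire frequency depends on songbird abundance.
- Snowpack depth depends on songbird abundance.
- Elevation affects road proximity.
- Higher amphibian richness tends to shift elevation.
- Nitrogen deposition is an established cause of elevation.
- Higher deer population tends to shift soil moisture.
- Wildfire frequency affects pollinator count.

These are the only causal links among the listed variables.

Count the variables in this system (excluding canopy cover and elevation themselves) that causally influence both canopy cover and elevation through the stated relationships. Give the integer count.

No listed variable has a causal path to both canopy cover and elevation, so there are no common causes.

0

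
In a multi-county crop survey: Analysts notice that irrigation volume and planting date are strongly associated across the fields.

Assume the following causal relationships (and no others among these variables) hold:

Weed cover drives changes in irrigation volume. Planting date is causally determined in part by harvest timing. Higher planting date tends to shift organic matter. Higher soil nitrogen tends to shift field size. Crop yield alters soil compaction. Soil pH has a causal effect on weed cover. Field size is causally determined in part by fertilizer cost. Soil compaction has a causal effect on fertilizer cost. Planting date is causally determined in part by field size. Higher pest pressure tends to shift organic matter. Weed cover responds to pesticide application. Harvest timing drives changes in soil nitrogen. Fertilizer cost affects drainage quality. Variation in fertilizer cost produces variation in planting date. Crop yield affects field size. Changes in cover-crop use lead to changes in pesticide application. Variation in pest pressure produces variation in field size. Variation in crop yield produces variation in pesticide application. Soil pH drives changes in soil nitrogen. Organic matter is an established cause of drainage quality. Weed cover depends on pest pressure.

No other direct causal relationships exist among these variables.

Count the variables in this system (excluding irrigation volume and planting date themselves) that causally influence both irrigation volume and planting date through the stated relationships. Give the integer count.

3

The common causes are: crop yield (to irrigation volume via crop yield → pesticide application → weed cover → irrigation volume; to planting date via crop yield → field size → planting date); pest pressure (to irrigation volume via pest pressure → weed cover → irrigation volume; to planting date via pest pressure → field size → planting date); soil pH (to irrigation volume via soil pH → weed cover → irrigation volume; to planting date via soil pH → soil nitrogen → field size → planting date).
Every other variable lacks a causal path to at least one of irrigation volume and planting date.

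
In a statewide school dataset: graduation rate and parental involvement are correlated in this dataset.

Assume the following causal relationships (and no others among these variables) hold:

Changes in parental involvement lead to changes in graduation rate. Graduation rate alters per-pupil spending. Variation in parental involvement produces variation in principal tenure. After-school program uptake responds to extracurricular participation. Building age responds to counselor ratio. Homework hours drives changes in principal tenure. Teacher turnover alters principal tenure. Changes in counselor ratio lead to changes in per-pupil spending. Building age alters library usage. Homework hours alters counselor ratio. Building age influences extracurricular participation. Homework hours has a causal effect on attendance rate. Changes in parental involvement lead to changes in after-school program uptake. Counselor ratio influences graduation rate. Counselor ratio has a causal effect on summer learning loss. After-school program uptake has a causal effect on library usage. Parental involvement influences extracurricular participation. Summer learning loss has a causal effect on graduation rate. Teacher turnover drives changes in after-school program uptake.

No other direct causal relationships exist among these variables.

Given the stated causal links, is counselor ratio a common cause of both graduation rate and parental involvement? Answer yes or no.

no

Counselor ratio has no stated causal path to parental involvement. A confounder must cause both variables, so counselor ratio does not qualify.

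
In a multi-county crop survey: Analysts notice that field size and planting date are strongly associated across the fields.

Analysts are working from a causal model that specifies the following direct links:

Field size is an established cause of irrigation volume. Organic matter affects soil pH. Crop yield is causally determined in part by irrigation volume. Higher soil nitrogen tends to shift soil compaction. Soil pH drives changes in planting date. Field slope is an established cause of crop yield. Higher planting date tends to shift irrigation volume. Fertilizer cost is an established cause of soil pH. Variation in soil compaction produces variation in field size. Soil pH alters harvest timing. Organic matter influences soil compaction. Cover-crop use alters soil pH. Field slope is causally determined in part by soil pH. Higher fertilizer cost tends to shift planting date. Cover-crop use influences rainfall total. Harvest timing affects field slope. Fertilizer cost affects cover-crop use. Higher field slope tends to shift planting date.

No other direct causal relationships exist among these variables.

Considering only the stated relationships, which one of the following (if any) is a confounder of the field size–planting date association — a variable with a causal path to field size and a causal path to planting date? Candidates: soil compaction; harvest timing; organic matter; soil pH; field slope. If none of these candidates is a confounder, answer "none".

organic matter

Organic matter causes field size (organic matter → soil compaction → field size) and also causes planting date (organic matter → soil pH → planting date); it is a common cause of both.
Each of the other candidates lacks a causal path to at least one of field size and planting date, so they do not confound the relationship.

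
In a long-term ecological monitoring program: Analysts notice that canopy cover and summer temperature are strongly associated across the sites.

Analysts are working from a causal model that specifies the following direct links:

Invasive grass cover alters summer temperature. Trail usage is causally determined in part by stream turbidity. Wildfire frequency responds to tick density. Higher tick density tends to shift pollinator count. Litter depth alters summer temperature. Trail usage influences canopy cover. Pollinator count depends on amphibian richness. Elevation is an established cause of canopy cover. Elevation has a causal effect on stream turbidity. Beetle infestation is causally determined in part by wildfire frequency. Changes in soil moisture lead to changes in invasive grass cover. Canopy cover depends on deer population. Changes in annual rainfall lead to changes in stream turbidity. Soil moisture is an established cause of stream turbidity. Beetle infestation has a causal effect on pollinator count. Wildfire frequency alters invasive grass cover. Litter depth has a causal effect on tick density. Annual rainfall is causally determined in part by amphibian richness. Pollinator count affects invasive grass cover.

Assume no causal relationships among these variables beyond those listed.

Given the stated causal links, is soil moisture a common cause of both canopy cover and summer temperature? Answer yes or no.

yes

Soil moisture has a causal path to canopy cover (soil moisture → stream turbidity → trail usage → canopy cover) and to summer temperature (soil moisture → invasive grass cover → summer temperature), so it is a common cause of both — a confounder.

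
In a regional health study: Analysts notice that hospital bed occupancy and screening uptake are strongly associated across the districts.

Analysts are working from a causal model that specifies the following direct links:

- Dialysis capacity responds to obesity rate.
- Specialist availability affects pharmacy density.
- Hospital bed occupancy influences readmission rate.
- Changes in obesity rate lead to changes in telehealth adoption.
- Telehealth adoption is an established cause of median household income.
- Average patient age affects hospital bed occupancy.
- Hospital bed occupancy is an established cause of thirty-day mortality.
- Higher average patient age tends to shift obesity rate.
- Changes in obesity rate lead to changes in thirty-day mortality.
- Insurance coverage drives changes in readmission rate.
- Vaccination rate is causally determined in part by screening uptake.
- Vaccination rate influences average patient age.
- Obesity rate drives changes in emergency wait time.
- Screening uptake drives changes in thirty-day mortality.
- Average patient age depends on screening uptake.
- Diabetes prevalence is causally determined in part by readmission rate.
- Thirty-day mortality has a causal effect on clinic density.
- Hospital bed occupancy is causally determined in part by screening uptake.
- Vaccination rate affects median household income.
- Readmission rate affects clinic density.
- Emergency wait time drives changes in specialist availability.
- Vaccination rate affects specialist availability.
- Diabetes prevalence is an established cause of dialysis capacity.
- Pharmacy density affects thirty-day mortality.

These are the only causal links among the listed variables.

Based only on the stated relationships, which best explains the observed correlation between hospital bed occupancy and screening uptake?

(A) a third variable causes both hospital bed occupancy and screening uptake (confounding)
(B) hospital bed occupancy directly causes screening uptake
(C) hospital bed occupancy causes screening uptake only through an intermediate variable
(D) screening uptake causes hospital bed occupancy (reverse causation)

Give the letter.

D

The stated link runs screening uptake → hospital bed occupancy; hospital bed occupancy has no causal path to screening uptake. No variable causes both, so confounding is ruled out. The correlation reflects reverse causation.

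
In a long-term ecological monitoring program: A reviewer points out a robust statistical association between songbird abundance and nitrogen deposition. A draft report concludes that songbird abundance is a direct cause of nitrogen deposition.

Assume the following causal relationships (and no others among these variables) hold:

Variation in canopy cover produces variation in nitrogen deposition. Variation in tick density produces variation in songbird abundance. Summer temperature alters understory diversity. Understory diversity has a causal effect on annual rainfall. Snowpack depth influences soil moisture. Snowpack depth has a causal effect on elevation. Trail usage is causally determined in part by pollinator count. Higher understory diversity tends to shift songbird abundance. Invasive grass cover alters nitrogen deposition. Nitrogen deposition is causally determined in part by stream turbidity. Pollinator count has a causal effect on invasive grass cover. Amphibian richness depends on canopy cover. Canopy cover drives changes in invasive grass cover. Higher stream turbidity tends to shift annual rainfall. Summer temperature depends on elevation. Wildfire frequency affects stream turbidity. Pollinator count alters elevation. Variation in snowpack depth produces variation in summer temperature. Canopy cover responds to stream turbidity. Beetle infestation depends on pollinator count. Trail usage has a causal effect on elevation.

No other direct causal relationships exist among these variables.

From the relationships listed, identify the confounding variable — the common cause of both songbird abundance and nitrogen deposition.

pollinator count

Pollinator count has a causal path to songbird abundance (pollinator count → elevation → summer temperature → understory diversity → songbird abundance) and a separate causal path to nitrogen deposition (pollinator count → invasive grass cover → nitrogen deposition), so it is a common cause of both.
No stated relationship gives songbird abundance a causal route to nitrogen deposition, so the correlation is explained by the shared upstream cause rather than a direct effect.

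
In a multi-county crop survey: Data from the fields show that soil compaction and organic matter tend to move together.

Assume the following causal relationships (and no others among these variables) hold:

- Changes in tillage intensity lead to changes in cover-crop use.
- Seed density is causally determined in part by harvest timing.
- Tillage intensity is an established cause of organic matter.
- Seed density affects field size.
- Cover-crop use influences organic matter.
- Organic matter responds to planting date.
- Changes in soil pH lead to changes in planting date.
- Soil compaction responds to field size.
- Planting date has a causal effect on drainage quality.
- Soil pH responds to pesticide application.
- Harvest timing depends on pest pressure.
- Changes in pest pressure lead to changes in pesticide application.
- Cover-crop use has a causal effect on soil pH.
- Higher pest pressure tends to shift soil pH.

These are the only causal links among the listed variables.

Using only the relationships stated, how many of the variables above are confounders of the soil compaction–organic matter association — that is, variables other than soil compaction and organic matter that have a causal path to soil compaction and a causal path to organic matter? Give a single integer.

1

The common causes are: pest pressure (to soil compaction via pest pressure → harvest timing → seed density → field size → soil compaction; to organic matter via pest pressure → soil pH → planting date → organic matter).
Every other variable lacks a causal path to at least one of soil compaction and organic matter.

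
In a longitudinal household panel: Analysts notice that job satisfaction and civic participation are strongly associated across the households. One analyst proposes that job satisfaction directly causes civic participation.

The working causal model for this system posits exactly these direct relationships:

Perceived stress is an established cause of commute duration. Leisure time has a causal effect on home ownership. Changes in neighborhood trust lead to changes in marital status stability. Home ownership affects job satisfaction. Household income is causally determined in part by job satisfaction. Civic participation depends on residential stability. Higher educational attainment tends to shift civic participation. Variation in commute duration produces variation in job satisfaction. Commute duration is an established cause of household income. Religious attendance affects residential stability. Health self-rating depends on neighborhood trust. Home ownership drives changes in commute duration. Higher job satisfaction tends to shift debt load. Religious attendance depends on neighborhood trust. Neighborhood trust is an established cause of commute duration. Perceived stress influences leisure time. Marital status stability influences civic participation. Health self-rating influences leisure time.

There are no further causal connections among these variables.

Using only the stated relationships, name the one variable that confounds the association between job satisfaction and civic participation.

Neighborhood trust has a causal path to job satisfaction (neighborhood trust → commute duration → job satisfaction) and a separate causal path to civic participation (neighborhood trust → marital status stability → civic participation), so it is a common cause of both.
No stated relationship gives job satisfaction a causal route to civic participation, so the correlation is explained by the shared upstream cause rather than a direct effect.

neighborhood trust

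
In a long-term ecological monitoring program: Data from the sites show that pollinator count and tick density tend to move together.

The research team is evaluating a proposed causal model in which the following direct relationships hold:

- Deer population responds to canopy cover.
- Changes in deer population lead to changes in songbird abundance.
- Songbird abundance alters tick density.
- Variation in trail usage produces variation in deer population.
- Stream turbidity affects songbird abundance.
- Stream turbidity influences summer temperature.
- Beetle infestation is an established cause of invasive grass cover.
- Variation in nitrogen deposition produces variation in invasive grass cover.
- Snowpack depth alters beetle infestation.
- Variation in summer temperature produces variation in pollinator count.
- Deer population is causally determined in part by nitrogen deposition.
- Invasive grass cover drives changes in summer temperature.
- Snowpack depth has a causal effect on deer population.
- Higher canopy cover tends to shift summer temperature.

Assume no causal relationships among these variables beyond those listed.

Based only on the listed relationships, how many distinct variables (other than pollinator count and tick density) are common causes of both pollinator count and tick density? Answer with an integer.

4

The common causes are: canopy cover (to pollinator count via canopy cover → summer temperature → pollinator count; to tick density via canopy cover → deer population → songbird abundance → tick density); nitrogen deposition (to pollinator count via nitrogen deposition → invasive grass cover → summer temperature → pollinator count; to tick density via nitrogen deposition → deer population → songbird abundance → tick density); snowpack depth (to pollinator count via snowpack depth → beetle infestation → invasive grass cover → summer temperature → pollinator count; to tick density via snowpack depth → deer population → songbird abundance → tick density); stream turbidity (to pollinator count via stream turbidity → summer temperature → pollinator count; to tick density via stream turbidity → songbird abundance → tick density).
Every other variable lacks a causal path to at least one of pollinator count and tick density.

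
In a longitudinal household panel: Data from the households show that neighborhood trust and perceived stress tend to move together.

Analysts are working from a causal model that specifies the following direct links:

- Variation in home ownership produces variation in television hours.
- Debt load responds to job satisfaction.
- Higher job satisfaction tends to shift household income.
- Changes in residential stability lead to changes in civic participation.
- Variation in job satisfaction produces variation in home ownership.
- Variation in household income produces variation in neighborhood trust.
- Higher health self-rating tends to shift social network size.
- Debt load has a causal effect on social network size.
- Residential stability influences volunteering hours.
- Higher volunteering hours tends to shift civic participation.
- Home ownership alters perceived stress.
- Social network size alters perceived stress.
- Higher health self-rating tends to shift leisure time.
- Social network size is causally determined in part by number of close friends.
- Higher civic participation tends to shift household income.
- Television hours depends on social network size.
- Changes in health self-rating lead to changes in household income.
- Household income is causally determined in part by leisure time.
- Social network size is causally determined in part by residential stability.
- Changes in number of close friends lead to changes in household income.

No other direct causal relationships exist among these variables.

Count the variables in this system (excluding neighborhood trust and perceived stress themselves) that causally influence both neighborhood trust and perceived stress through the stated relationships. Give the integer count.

The common causes are: health self-rating (to neighborhood trust via health self-rating → household income → neighborhood trust; to perceived stress via health self-rating → social network size → perceived stress); job satisfaction (to neighborhood trust via job satisfaction → household income → neighborhood trust; to perceived stress via job satisfaction → home ownership → perceived stress); number of close friends (to neighborhood trust via number of close friends → household income → neighborhood trust; to perceived stress via number of close friends → social network size → perceived stress); residential stability (to neighborhood trust via residential stability → civic participation → household income → neighborhood trust; to perceived stress via residential stability → social network size → perceived stress).
Every other variable lacks a causal path to at least one of neighborhood trust and perceived stress.

4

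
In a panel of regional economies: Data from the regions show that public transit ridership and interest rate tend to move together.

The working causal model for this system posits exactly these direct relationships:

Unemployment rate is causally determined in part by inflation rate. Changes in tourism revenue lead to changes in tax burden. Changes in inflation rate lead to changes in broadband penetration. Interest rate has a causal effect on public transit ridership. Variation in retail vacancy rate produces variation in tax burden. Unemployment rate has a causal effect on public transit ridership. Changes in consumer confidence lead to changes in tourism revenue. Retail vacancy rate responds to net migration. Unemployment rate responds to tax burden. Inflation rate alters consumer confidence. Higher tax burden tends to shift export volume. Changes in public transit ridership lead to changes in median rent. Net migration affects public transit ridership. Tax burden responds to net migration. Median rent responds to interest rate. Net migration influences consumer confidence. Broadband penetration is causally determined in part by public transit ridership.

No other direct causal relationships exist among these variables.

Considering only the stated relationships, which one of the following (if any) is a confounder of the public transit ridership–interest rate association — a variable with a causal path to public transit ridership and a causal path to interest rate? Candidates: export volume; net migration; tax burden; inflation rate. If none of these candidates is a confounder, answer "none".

None of the listed candidates has causal paths to both public transit ridership and interest rate in the stated relationships, so none is a common cause.

none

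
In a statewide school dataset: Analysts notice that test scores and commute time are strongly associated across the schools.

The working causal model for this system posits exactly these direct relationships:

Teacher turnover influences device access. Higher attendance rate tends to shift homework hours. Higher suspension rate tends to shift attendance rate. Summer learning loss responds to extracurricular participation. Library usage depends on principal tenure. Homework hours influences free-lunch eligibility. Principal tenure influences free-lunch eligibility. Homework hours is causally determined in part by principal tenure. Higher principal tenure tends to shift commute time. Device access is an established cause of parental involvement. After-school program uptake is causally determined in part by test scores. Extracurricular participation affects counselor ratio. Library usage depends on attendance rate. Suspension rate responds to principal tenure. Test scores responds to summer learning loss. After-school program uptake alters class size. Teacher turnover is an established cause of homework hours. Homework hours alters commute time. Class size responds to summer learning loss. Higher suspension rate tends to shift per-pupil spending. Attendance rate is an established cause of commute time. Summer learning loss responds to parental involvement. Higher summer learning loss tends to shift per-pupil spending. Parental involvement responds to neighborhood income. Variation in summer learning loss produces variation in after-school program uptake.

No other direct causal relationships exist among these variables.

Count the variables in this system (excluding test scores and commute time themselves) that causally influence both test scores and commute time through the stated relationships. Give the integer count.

1

The common causes are: teacher turnover (to test scores via teacher turnover → device access → parental involvement → summer learning loss → test scores; to commute time via teacher turnover → homework hours → commute time).
Every other variable lacks a causal path to at least one of test scores and commute time.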